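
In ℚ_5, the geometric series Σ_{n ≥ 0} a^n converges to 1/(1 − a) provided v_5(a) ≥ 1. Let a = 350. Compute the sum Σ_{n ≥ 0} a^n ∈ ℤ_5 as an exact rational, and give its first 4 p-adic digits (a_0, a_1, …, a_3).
Σ a^n = 1/(1 − a) = -1/349;  first 4 digits = (1, 0, 4, 2)

v_5(a) = 2 ≥ 1, so the series converges in ℤ_5 to 1/(1 − a) = 1/(1 − 350) = -1/349. Expand this rational in ℤ_5: compute digits iteratively via d_i = x_i mod 5, x_{i+1} = (x_i − d_i)/5. The first 4 digits are (1, 0, 4, 2).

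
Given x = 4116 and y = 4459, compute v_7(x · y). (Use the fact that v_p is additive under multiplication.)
v_7(18353244) = 6

v_p(x) = 3 (factor: 4116 = 7^3 · 12); v_p(y) = 3 (factor: 4459 = 7^3 · 13). Additivity: v_p(xy) = v_p(x) + v_p(y) = 3 + 3 = 6. (Direct check: xy = 18353244 = 7^6 · (156).)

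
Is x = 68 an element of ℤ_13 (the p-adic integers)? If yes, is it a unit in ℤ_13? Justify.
x ∈ ℤ_13^× (unit); v_13(x) = 0

ℤ_13 = {x ∈ ℚ_13 : v_13(x) ≥ 0} and ℤ_13^× = {x ∈ ℤ_13 : v_13(x) = 0}. Here v_13(68) = v_13(num) − v_13(den) = 0; compare against these criteria.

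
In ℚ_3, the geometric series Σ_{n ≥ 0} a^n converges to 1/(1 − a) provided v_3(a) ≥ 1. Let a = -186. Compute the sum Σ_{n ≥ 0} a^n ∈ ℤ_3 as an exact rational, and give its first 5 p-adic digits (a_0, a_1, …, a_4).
Σ a^n = 1/(1 − a) = 1/187;  first 5 digits = (1, 1, 1, 0, 0)

v_3(a) = 1 ≥ 1, so the series converges in ℤ_3 to 1/(1 − a) = 1/(1 − (-186)) = 1/187. Expand this rational in ℤ_3: compute digits iteratively via d_i = x_i mod 3, x_{i+1} = (x_i − d_i)/3. The first 5 digits are (1, 1, 1, 0, 0).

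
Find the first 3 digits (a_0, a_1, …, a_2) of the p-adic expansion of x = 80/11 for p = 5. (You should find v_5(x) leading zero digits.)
(a_0, …, a_2) = (0, 1, 1)

v_5(80/11) = 1, so a_0 = ... = a_0 = 0. Factor out: x = 5^1 · u with u = 16/11 a unit in ℤ_5. Expand u iteratively via a_{v+i} = u_i mod 5, u_{i+1} = (u_i − a_{v+i})/5:
  u_0 = 16/11;  a_1 = 1;  u_1 = (u_0 − 1)/5 = 1/11
  u_1 = 1/11;  a_2 = 1;  u_2 = (u_1 − 1)/5 = -2/11
Digits: (0, 1, 1).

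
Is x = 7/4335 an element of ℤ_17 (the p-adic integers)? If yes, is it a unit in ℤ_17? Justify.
x ∉ ℤ_17 (v_17(x) = -2 < 0)

ℤ_17 = {x ∈ ℚ_17 : v_17(x) ≥ 0} and ℤ_17^× = {x ∈ ℤ_17 : v_17(x) = 0}. Here v_17(7/4335) = v_17(num) − v_17(den) = -2; compare against these criteria.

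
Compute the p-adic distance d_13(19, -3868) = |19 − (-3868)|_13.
d_13(19, -3868) = 1/169

Step 1 — x − y = 19 − (-3868) = 3887. Step 2 — v_13(3887) = 2 (factor: 3887 = (13^2 · 23); the sign does not affect v_p). Step 3 — |x − y|_13 = 13^{-2} = 1/169.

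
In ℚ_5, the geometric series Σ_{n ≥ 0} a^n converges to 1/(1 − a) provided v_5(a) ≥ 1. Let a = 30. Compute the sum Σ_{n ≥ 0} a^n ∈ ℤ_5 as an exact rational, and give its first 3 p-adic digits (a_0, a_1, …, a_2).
Σ a^n = 1/(1 − a) = -1/29;  first 3 digits = (1, 1, 2)

v_5(a) = 1 ≥ 1, so the series converges in ℤ_5 to 1/(1 − a) = 1/(1 − 30) = -1/29. Expand this rational in ℤ_5: compute digits iteratively via d_i = x_i mod 5, x_{i+1} = (x_i − d_i)/5. The first 3 digits are (1, 1, 2).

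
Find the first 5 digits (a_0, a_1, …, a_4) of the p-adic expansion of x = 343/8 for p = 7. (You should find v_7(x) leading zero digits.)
(a_0, …, a_4) = (0, 0, 0, 1, 6)

v_7(343/8) = 3, so a_0 = ... = a_2 = 0. Factor out: x = 7^3 · u with u = 1/8 a unit in ℤ_7. Expand u iteratively via a_{v+i} = u_i mod 7, u_{i+1} = (u_i − a_{v+i})/7:
  u_0 = 1/8;  a_3 = 1;  u_1 = (u_0 − 1)/7 = -1/8
  u_1 = -1/8;  a_4 = 6;  u_2 = (u_1 − 6)/7 = -7/8
Digits: (0, 0, 0, 1, 6).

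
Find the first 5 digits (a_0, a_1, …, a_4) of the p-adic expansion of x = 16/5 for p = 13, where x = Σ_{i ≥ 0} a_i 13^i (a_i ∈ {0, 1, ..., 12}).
(a_0, …, a_4) = (11, 2, 5, 10, 7)

v_13(16/5) = 0 (numerator and denominator both coprime to 13), so x ∈ ℤ_13^×. Compute digits iteratively via a_i = x_i mod 13, x_{i+1} = (x_i − a_i)/13, with x_0 = x:
  x_0 = 16/5;  a_0 = 11;  x_1 = (x_0 − 11)/13 = -3/5
  x_1 = -3/5;  a_1 = 2;  x_2 = (x_1 − 2)/13 = -1/5
  x_2 = -1/5;  a_2 = 5;  x_3 = (x_2 − 5)/13 = -2/5
  x_3 = -2/5;  a_3 = 10;  x_4 = (x_3 − 10)/13 = -4/5
  x_4 = -4/5;  a_4 = 7;  x_5 = (x_4 − 7)/13 = -3/5
Digits: (11, 2, 5, 10, 7).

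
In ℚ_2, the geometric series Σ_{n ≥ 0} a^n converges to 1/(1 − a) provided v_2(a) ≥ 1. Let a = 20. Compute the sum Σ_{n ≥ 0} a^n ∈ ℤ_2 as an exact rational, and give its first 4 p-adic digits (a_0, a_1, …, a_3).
Σ a^n = 1/(1 − a) = -1/19;  first 4 digits = (1, 0, 1, 0)

v_2(a) = 2 ≥ 1, so the series converges in ℤ_2 to 1/(1 − a) = 1/(1 − 20) = -1/19. Expand this rational in ℤ_2: compute digits iteratively via d_i = x_i mod 2, x_{i+1} = (x_i − d_i)/2. The first 4 digits are (1, 0, 1, 0).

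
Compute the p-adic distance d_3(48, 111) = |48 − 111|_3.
d_3(48, 111) = 1/9

Step 1 — x − y = 48 − 111 = -63. Step 2 — v_3(-63) = 2 (factor: -63 = −(3^2 · 7); the sign does not affect v_p). Step 3 — |x − y|_3 = 3^{-2} = 1/9.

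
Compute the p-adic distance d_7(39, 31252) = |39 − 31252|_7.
d_7(39, 31252) = 1/2401

Step 1 — x − y = 39 − 31252 = -31213. Step 2 — v_7(-31213) = 4 (factor: -31213 = −(7^4 · 13); the sign does not affect v_p). Step 3 — |x − y|_7 = 7^{-4} = 1/2401.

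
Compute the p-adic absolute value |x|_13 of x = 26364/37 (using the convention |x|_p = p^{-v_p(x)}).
|26364/37|_13 = 1/2197

Step 1 — compute v_13(x) by factoring powers of 13 out of the numerator and denominator: v_13(26364/37) = 3. Step 2 — apply |x|_p = p^{-v_p(x)} = 13^{-3} = 1/2197.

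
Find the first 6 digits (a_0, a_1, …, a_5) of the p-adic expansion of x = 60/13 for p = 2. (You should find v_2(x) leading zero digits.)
(a_0, …, a_5) = (0, 0, 1, 1, 0, 1)

v_2(60/13) = 2, so a_0 = ... = a_1 = 0. Factor out: x = 2^2 · u with u = 15/13 a unit in ℤ_2. Expand u iteratively via a_{v+i} = u_i mod 2, u_{i+1} = (u_i − a_{v+i})/2:
  u_0 = 15/13;  a_2 = 1;  u_1 = (u_0 − 1)/2 = 1/13
  u_1 = 1/13;  a_3 = 1;  u_2 = (u_1 − 1)/2 = -6/13
  u_2 = -6/13;  a_4 = 0;  u_3 = (u_2 − 0)/2 = -3/13
  u_3 = -3/13;  a_5 = 1;  u_4 = (u_3 − 1)/2 = -8/13
Digits: (0, 0, 1, 1, 0, 1).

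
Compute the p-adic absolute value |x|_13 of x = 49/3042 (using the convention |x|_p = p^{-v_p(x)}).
|49/3042|_13 = 169

Step 1 — compute v_13(x) by factoring powers of 13 out of the numerator and denominator: v_13(49/3042) = -2. Step 2 — apply |x|_p = p^{-v_p(x)} = 13^{2} = 169.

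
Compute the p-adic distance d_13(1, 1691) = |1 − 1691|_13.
d_13(1, 1691) = 1/169

Step 1 — x − y = 1 − 1691 = -1690. Step 2 — v_13(-1690) = 2 (factor: -1690 = −(13^2 · 10); the sign does not affect v_p). Step 3 — |x − y|_13 = 13^{-2} = 1/169.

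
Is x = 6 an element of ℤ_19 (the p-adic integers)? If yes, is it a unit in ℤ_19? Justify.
x ∈ ℤ_19^× (unit); v_19(x) = 0

ℤ_19 = {x ∈ ℚ_19 : v_19(x) ≥ 0} and ℤ_19^× = {x ∈ ℤ_19 : v_19(x) = 0}. Here v_19(6) = v_19(num) − v_19(den) = 0; compare against these criteria.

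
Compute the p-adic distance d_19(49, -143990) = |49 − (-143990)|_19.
d_19(49, -143990) = 1/6859

Step 1 — x − y = 49 − (-143990) = 144039. Step 2 — v_19(144039) = 3 (factor: 144039 = (19^3 · 21); the sign does not affect v_p). Step 3 — |x − y|_19 = 19^{-3} = 1/6859.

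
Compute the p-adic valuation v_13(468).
v_13(468) = 1

v_13(n) is the largest exponent k such that 13^k divides n. Factor out: 468 = 13^1 · 36. (Sign doesn't affect v_p.) So v_13(468) = 1.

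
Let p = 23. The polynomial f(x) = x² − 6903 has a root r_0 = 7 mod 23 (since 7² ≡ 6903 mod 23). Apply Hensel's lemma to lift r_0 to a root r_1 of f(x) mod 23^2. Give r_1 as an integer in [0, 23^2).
r_1 = 421 (mod 529)

Hensel's recurrence: r_{i+1} = r_i − f(r_i)·(f′(r_i))^{-1} mod 23^{i+2}, with f′(x) = 2x. Iterate:
  r_0 = 7 (mod 23)
  r_1 = 421 (mod 529)
Final: r_1 = 421, and one checks f(r_1) ≡ 0 mod 23^2.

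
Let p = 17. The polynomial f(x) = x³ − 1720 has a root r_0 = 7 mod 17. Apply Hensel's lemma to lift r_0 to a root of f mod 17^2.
r_1 = 211 (mod 289)

Hensel: r_{i+1} = r_i − f(r_i)/f′(r_i) mod 17^{i+2}, where f′(x) = 3x². Iterate:
  r_0 = 7 (mod 17)
  r_1 = 211 (mod 289)
Final: r = 211 with f(r) ≡ 0 mod 17^2.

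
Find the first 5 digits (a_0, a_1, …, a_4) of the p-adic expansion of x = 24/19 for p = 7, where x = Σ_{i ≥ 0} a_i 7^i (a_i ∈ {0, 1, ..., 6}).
(a_0, …, a_4) = (2, 1, 5, 0, 1)

v_7(24/19) = 0 (numerator and denominator both coprime to 7), so x ∈ ℤ_7^×. Compute digits iteratively via a_i = x_i mod 7, x_{i+1} = (x_i − a_i)/7, with x_0 = x:
  x_0 = 24/19;  a_0 = 2;  x_1 = (x_0 − 2)/7 = -2/19
  x_1 = -2/19;  a_1 = 1;  x_2 = (x_1 − 1)/7 = -3/19
  x_2 = -3/19;  a_2 = 5;  x_3 = (x_2 − 5)/7 = -14/19
  x_3 = -14/19;  a_3 = 0;  x_4 = (x_3 − 0)/7 = -2/19
  x_4 = -2/19;  a_4 = 1;  x_5 = (x_4 − 1)/7 = -3/19
Digits: (2, 1, 5, 0, 1).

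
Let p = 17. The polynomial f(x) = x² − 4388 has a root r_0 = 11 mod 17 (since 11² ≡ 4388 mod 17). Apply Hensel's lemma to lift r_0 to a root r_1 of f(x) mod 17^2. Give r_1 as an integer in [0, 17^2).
r_1 = 113 (mod 289)

Hensel's recurrence: r_{i+1} = r_i − f(r_i)·(f′(r_i))^{-1} mod 17^{i+2}, with f′(x) = 2x. Iterate:
  r_0 = 11 (mod 17)
  r_1 = 113 (mod 289)
Final: r_1 = 113, and one checks f(r_1) ≡ 0 mod 17^2.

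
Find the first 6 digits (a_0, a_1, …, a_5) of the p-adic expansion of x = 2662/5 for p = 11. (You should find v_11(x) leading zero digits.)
(a_0, …, a_5) = (0, 0, 0, 7, 6, 6)

v_11(2662/5) = 3, so a_0 = ... = a_2 = 0. Factor out: x = 11^3 · u with u = 2/5 a unit in ℤ_11. Expand u iteratively via a_{v+i} = u_i mod 11, u_{i+1} = (u_i − a_{v+i})/11:
  u_0 = 2/5;  a_3 = 7;  u_1 = (u_0 − 7)/11 = -3/5
  u_1 = -3/5;  a_4 = 6;  u_2 = (u_1 − 6)/11 = -3/5
  u_2 = -3/5;  a_5 = 6;  u_3 = (u_2 − 6)/11 = -3/5
Digits: (0, 0, 0, 7, 6, 6).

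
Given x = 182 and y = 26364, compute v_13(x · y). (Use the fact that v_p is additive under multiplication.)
v_13(4798248) = 4

v_p(x) = 1 (factor: 182 = 13^1 · 14); v_p(y) = 3 (factor: 26364 = 13^3 · 12). Additivity: v_p(xy) = v_p(x) + v_p(y) = 1 + 3 = 4. (Direct check: xy = 4798248 = 13^4 · (168).)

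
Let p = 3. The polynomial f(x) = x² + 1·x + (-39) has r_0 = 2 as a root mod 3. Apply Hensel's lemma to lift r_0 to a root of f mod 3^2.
r_1 = 5 (mod 9)

Hensel: r_{i+1} = r_i − f(r_i)·(f′(r_i))^{-1} mod 3^{i+2}, f′(x) = 2x + 1. Iterate:
  r_0 = 2 (mod 3)
  r_1 = 5 (mod 9)
Final: r = 5 satisfies f(r) ≡ 0 mod 3^2.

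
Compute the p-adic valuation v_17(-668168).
v_17(-668168) = 4

v_17(n) is the largest exponent k such that 17^k divides n. Factor out: -668168 = -17^4 · 8. (Sign doesn't affect v_p.) So v_17(-668168) = 4.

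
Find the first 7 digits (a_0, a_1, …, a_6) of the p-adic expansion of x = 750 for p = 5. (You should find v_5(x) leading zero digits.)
(a_0, …, a_6) = (0, 0, 0, 1, 1, 0, 0)

v_5(750) = 3, so a_0 = ... = a_2 = 0. Factor out: x = 5^3 · u with u = 6 a unit in ℤ_5. Expand u iteratively via a_{v+i} = u_i mod 5, u_{i+1} = (u_i − a_{v+i})/5:
  u_0 = 6;  a_3 = 1;  u_1 = (u_0 − 1)/5 = 1
  u_1 = 1;  a_4 = 1;  u_2 = (u_1 − 1)/5 = 0
  u_2 = 0;  a_5 = 0;  u_3 = (u_2 − 0)/5 = 0
  u_3 = 0;  a_6 = 0;  u_4 = (u_3 − 0)/5 = 0
Digits: (0, 0, 0, 1, 1, 0, 0).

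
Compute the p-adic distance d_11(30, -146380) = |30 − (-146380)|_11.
d_11(30, -146380) = 1/14641

Step 1 — x − y = 30 − (-146380) = 146410. Step 2 — v_11(146410) = 4 (factor: 146410 = (11^4 · 10); the sign does not affect v_p). Step 3 — |x − y|_11 = 11^{-4} = 1/14641.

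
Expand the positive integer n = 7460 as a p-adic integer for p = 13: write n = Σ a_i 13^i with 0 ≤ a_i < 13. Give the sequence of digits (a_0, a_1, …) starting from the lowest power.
(a_0, a_1, …) = (11, 1, 5, 3)

Repeated division by 13 gives the digits low-to-high: 7460 = 11 + 1·13^1 + 5·13^2 + 3·13^3. Digit sequence: (11, 1, 5, 3).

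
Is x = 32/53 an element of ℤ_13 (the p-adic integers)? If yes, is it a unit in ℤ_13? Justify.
x ∈ ℤ_13^× (unit); v_13(x) = 0

ℤ_13 = {x ∈ ℚ_13 : v_13(x) ≥ 0} and ℤ_13^× = {x ∈ ℤ_13 : v_13(x) = 0}. Here v_13(32/53) = v_13(num) − v_13(den) = 0; compare against these criteria.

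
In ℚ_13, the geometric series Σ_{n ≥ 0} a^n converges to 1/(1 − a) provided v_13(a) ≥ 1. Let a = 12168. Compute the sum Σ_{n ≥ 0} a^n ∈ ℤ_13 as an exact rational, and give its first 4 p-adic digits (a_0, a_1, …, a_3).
Σ a^n = 1/(1 − a) = -1/12167;  first 4 digits = (1, 0, 7, 5)

v_13(a) = 2 ≥ 1, so the series converges in ℤ_13 to 1/(1 − a) = 1/(1 − 12168) = -1/12167. Expand this rational in ℤ_13: compute digits iteratively via d_i = x_i mod 13, x_{i+1} = (x_i − d_i)/13. The first 4 digits are (1, 0, 7, 5).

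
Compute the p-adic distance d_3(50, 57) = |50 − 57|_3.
d_3(50, 57) = 1

Step 1 — x − y = 50 − 57 = -7. Step 2 — v_3(-7) = 0 (factor: -7 = −(3^0 · 7); the sign does not affect v_p). Step 3 — |x − y|_3 = 3^{0} = 1.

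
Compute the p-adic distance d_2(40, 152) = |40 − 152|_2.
d_2(40, 152) = 1/16

Step 1 — x − y = 40 − 152 = -112. Step 2 — v_2(-112) = 4 (factor: -112 = −(2^4 · 7); the sign does not affect v_p). Step 3 — |x − y|_2 = 2^{-4} = 1/16.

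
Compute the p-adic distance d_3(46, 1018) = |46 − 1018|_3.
d_3(46, 1018) = 1/243

Step 1 — x − y = 46 − 1018 = -972. Step 2 — v_3(-972) = 5 (factor: -972 = −(3^5 · 4); the sign does not affect v_p). Step 3 — |x − y|_3 = 3^{-5} = 1/243.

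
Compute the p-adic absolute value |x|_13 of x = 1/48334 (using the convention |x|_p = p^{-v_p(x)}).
|1/48334|_13 = 2197

Step 1 — compute v_13(x) by factoring powers of 13 out of the numerator and denominator: v_13(1/48334) = -3. Step 2 — apply |x|_p = p^{-v_p(x)} = 13^{3} = 2197.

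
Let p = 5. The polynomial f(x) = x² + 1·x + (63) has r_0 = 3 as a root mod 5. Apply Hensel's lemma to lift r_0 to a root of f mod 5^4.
r_3 = 528 (mod 625)

Hensel: r_{i+1} = r_i − f(r_i)·(f′(r_i))^{-1} mod 5^{i+2}, f′(x) = 2x + 1. Iterate:
  r_0 = 3 (mod 5)
  r_1 = 3 (mod 25)
  r_2 = 28 (mod 125)
  r_3 = 528 (mod 625)
Final: r = 528 satisfies f(r) ≡ 0 mod 5^4.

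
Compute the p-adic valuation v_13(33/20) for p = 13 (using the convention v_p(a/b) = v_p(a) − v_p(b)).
v_13(33/20) = 0

Factor powers of 13 from the numerator and denominator of the reduced fraction: 33 = 13^0 · 33 and 20 = 13^0 · 20. Apply v_p(a/b) = v_p(a) − v_p(b): v_13(33/20) = 0 − 0 = 0.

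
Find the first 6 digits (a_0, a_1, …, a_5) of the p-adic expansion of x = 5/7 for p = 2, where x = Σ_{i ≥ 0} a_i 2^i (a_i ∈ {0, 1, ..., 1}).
(a_0, …, a_5) = (1, 1, 0, 0, 1, 0)

v_2(5/7) = 0 (numerator and denominator both coprime to 2), so x ∈ ℤ_2^×. Compute digits iteratively via a_i = x_i mod 2, x_{i+1} = (x_i − a_i)/2, with x_0 = x:
  x_0 = 5/7;  a_0 = 1;  x_1 = (x_0 − 1)/2 = -1/7
  x_1 = -1/7;  a_1 = 1;  x_2 = (x_1 − 1)/2 = -4/7
  x_2 = -4/7;  a_2 = 0;  x_3 = (x_2 − 0)/2 = -2/7
  x_3 = -2/7;  a_3 = 0;  x_4 = (x_3 − 0)/2 = -1/7
  x_4 = -1/7;  a_4 = 1;  x_5 = (x_4 − 1)/2 = -4/7
  x_5 = -4/7;  a_5 = 0;  x_6 = (x_5 − 0)/2 = -2/7
Digits: (1, 1, 0, 0, 1, 0).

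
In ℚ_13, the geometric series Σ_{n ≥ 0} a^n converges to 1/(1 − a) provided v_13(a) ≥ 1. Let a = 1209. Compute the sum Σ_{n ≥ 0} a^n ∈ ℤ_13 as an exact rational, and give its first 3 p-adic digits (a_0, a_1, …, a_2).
Σ a^n = 1/(1 − a) = -1/1208;  first 3 digits = (1, 2, 11)

v_13(a) = 1 ≥ 1, so the series converges in ℤ_13 to 1/(1 − a) = 1/(1 − 1209) = -1/1208. Expand this rational in ℤ_13: compute digits iteratively via d_i = x_i mod 13, x_{i+1} = (x_i − d_i)/13. The first 3 digits are (1, 2, 11).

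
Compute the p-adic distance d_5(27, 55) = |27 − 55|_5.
d_5(27, 55) = 1

Step 1 — x − y = 27 − 55 = -28. Step 2 — v_5(-28) = 0 (factor: -28 = −(5^0 · 28); the sign does not affect v_p). Step 3 — |x − y|_5 = 5^{0} = 1.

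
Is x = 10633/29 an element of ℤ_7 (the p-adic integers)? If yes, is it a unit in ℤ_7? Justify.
x ∈ ℤ_7 but not a unit; v_7(x) = 3 > 0

ℤ_7 = {x ∈ ℚ_7 : v_7(x) ≥ 0} and ℤ_7^× = {x ∈ ℤ_7 : v_7(x) = 0}. Here v_7(10633/29) = v_7(num) − v_7(den) = 3; compare against these criteria.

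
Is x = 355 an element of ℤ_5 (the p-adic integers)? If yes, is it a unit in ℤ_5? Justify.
x ∈ ℤ_5 but not a unit; v_5(x) = 1 > 0

ℤ_5 = {x ∈ ℚ_5 : v_5(x) ≥ 0} and ℤ_5^× = {x ∈ ℤ_5 : v_5(x) = 0}. Here v_5(355) = v_5(num) − v_5(den) = 1; compare against these criteria.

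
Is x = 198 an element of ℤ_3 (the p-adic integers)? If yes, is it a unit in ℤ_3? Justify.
x ∈ ℤ_3 but not a unit; v_3(x) = 2 > 0

ℤ_3 = {x ∈ ℚ_3 : v_3(x) ≥ 0} and ℤ_3^× = {x ∈ ℤ_3 : v_3(x) = 0}. Here v_3(198) = v_3(num) − v_3(den) = 2; compare against these criteria.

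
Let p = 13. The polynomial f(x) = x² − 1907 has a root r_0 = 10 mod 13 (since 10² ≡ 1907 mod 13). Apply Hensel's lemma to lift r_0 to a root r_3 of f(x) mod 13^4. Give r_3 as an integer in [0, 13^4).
r_3 = 16806 (mod 28561)

Hensel's recurrence: r_{i+1} = r_i − f(r_i)·(f′(r_i))^{-1} mod 13^{i+2}, with f′(x) = 2x. Iterate:
  r_0 = 10 (mod 13)
  r_1 = 75 (mod 169)
  r_2 = 1427 (mod 2197)
  r_3 = 16806 (mod 28561)
Final: r_3 = 16806, and one checks f(r_3) ≡ 0 mod 13^4.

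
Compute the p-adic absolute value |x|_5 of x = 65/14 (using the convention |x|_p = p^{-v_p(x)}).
|65/14|_5 = 1/5

Step 1 — compute v_5(x) by factoring powers of 5 out of the numerator and denominator: v_5(65/14) = 1. Step 2 — apply |x|_p = p^{-v_p(x)} = 5^{-1} = 1/5.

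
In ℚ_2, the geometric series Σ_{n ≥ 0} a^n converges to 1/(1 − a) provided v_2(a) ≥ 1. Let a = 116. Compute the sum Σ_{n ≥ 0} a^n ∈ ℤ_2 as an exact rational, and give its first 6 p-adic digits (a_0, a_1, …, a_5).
Σ a^n = 1/(1 − a) = -1/115;  first 6 digits = (1, 0, 1, 0, 0, 0)

v_2(a) = 2 ≥ 1, so the series converges in ℤ_2 to 1/(1 − a) = 1/(1 − 116) = -1/115. Expand this rational in ℤ_2: compute digits iteratively via d_i = x_i mod 2, x_{i+1} = (x_i − d_i)/2. The first 6 digits are (1, 0, 1, 0, 0, 0).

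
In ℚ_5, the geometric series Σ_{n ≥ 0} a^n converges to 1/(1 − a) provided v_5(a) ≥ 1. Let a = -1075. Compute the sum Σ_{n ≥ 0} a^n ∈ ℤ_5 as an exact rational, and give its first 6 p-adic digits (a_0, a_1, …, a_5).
Σ a^n = 1/(1 − a) = 1/1076;  first 6 digits = (1, 0, 2, 1, 2, 4)

v_5(a) = 2 ≥ 1, so the series converges in ℤ_5 to 1/(1 − a) = 1/(1 − (-1075)) = 1/1076. Expand this rational in ℤ_5: compute digits iteratively via d_i = x_i mod 5, x_{i+1} = (x_i − d_i)/5. The first 6 digits are (1, 0, 2, 1, 2, 4).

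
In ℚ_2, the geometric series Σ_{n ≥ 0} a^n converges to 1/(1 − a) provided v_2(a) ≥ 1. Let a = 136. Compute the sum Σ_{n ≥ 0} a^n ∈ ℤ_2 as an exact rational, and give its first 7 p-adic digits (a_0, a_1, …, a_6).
Σ a^n = 1/(1 − a) = -1/135;  first 7 digits = (1, 0, 0, 1, 0, 0, 1)

v_2(a) = 3 ≥ 1, so the series converges in ℤ_2 to 1/(1 − a) = 1/(1 − 136) = -1/135. Expand this rational in ℤ_2: compute digits iteratively via d_i = x_i mod 2, x_{i+1} = (x_i − d_i)/2. The first 7 digits are (1, 0, 0, 1, 0, 0, 1).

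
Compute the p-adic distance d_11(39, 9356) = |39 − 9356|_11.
d_11(39, 9356) = 1/1331

Step 1 — x − y = 39 − 9356 = -9317. Step 2 — v_11(-9317) = 3 (factor: -9317 = −(11^3 · 7); the sign does not affect v_p). Step 3 — |x − y|_11 = 11^{-3} = 1/1331.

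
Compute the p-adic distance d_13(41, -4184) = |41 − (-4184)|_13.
d_13(41, -4184) = 1/169

Step 1 — x − y = 41 − (-4184) = 4225. Step 2 — v_13(4225) = 2 (factor: 4225 = (13^2 · 25); the sign does not affect v_p). Step 3 — |x − y|_13 = 13^{-2} = 1/169.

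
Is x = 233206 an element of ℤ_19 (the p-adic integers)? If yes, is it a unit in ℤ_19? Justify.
x ∈ ℤ_19 but not a unit; v_19(x) = 3 > 0

ℤ_19 = {x ∈ ℚ_19 : v_19(x) ≥ 0} and ℤ_19^× = {x ∈ ℤ_19 : v_19(x) = 0}. Here v_19(233206) = v_19(num) − v_19(den) = 3; compare against these criteria.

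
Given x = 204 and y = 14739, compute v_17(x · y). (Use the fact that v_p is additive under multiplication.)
v_17(3006756) = 4

v_p(x) = 1 (factor: 204 = 17^1 · 12); v_p(y) = 3 (factor: 14739 = 17^3 · 3). Additivity: v_p(xy) = v_p(x) + v_p(y) = 1 + 3 = 4. (Direct check: xy = 3006756 = 17^4 · (36).)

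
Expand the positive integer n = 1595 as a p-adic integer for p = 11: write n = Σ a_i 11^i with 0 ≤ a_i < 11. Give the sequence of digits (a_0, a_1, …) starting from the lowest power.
(a_0, a_1, …) = (0, 2, 2, 1)

Repeated division by 11 gives the digits low-to-high: 1595 = 2·11^1 + 2·11^2 + 1·11^3. Digit sequence: (0, 2, 2, 1).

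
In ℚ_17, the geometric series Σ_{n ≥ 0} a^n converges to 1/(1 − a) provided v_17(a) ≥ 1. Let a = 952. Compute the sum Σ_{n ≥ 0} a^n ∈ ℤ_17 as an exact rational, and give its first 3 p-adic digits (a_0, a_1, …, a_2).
Σ a^n = 1/(1 − a) = -1/951;  first 3 digits = (1, 5, 11)

v_17(a) = 1 ≥ 1, so the series converges in ℤ_17 to 1/(1 − a) = 1/(1 − 952) = -1/951. Expand this rational in ℤ_17: compute digits iteratively via d_i = x_i mod 17, x_{i+1} = (x_i − d_i)/17. The first 3 digits are (1, 5, 11).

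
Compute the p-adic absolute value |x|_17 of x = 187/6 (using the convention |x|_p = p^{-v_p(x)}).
|187/6|_17 = 1/17

Step 1 — compute v_17(x) by factoring powers of 17 out of the numerator and denominator: v_17(187/6) = 1. Step 2 — apply |x|_p = p^{-v_p(x)} = 17^{-1} = 1/17.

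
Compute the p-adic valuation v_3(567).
v_3(567) = 4

v_3(n) is the largest exponent k such that 3^k divides n. Factor out: 567 = 3^4 · 7. (Sign doesn't affect v_p.) So v_3(567) = 4.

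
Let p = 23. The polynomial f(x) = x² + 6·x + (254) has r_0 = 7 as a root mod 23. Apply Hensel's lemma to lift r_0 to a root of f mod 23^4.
r_3 = 78414 (mod 279841)

Hensel: r_{i+1} = r_i − f(r_i)·(f′(r_i))^{-1} mod 23^{i+2}, f′(x) = 2x + 6. Iterate:
  r_0 = 7 (mod 23)
  r_1 = 122 (mod 529)
  r_2 = 5412 (mod 12167)
  r_3 = 78414 (mod 279841)
Final: r = 78414 satisfies f(r) ≡ 0 mod 23^4.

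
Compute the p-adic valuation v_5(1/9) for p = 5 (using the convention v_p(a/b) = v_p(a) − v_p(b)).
v_5(1/9) = 0

Factor powers of 5 from the numerator and denominator of the reduced fraction: 1 = 5^0 · 1 and 9 = 5^0 · 9. Apply v_p(a/b) = v_p(a) − v_p(b): v_5(1/9) = 0 − 0 = 0.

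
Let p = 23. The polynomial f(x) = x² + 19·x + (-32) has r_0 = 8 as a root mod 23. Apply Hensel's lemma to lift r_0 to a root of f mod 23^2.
r_1 = 169 (mod 529)

Hensel: r_{i+1} = r_i − f(r_i)·(f′(r_i))^{-1} mod 23^{i+2}, f′(x) = 2x + 19. Iterate:
  r_0 = 8 (mod 23)
  r_1 = 169 (mod 529)
Final: r = 169 satisfies f(r) ≡ 0 mod 23^2.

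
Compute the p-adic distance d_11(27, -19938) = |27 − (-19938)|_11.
d_11(27, -19938) = 1/1331

Step 1 — x − y = 27 − (-19938) = 19965. Step 2 — v_11(19965) = 3 (factor: 19965 = (11^3 · 15); the sign does not affect v_p). Step 3 — |x − y|_11 = 11^{-3} = 1/1331.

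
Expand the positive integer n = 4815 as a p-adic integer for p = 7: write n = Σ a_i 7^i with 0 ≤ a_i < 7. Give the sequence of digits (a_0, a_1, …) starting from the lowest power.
(a_0, a_1, …) = (6, 1, 0, 0, 2)

Repeated division by 7 gives the digits low-to-high: 4815 = 6 + 1·7^1 + 2·7^4. Digit sequence: (6, 1, 0, 0, 2).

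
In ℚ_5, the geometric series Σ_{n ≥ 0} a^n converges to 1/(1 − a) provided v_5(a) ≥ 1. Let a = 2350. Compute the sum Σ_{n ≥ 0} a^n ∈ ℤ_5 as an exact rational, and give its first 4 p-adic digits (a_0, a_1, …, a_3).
Σ a^n = 1/(1 − a) = -1/2349;  first 4 digits = (1, 0, 4, 3)

v_5(a) = 2 ≥ 1, so the series converges in ℤ_5 to 1/(1 − a) = 1/(1 − 2350) = -1/2349. Expand this rational in ℤ_5: compute digits iteratively via d_i = x_i mod 5, x_{i+1} = (x_i − d_i)/5. The first 4 digits are (1, 0, 4, 3).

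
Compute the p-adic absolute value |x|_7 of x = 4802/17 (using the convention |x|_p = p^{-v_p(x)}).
|4802/17|_7 = 1/2401

Step 1 — compute v_7(x) by factoring powers of 7 out of the numerator and denominator: v_7(4802/17) = 4. Step 2 — apply |x|_p = p^{-v_p(x)} = 7^{-4} = 1/2401.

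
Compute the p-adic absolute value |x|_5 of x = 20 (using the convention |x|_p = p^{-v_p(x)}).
|20|_5 = 1/5

Step 1 — compute v_5(x) by factoring powers of 5 out of the numerator and denominator: v_5(20) = 1. Step 2 — apply |x|_p = p^{-v_p(x)} = 5^{-1} = 1/5.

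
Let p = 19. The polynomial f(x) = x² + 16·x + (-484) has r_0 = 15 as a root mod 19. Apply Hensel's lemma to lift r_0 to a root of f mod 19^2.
r_1 = 243 (mod 361)

Hensel: r_{i+1} = r_i − f(r_i)·(f′(r_i))^{-1} mod 19^{i+2}, f′(x) = 2x + 16. Iterate:
  r_0 = 15 (mod 19)
  r_1 = 243 (mod 361)
Final: r = 243 satisfies f(r) ≡ 0 mod 19^2.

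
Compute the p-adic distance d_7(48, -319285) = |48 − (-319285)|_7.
d_7(48, -319285) = 1/16807

Step 1 — x − y = 48 − (-319285) = 319333. Step 2 — v_7(319333) = 5 (factor: 319333 = (7^5 · 19); the sign does not affect v_p). Step 3 — |x − y|_7 = 7^{-5} = 1/16807.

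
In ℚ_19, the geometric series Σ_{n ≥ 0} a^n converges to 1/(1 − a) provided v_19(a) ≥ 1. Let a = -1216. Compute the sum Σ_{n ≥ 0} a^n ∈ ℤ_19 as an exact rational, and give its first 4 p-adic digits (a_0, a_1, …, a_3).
Σ a^n = 1/(1 − a) = 1/1217;  first 4 digits = (1, 12, 7, 5)

v_19(a) = 1 ≥ 1, so the series converges in ℤ_19 to 1/(1 − a) = 1/(1 − (-1216)) = 1/1217. Expand this rational in ℤ_19: compute digits iteratively via d_i = x_i mod 19, x_{i+1} = (x_i − d_i)/19. The first 4 digits are (1, 12, 7, 5).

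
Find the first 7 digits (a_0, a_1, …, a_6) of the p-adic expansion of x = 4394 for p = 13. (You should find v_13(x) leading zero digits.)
(a_0, …, a_6) = (0, 0, 0, 2, 0, 0, 0)

v_13(4394) = 3, so a_0 = ... = a_2 = 0. Factor out: x = 13^3 · u with u = 2 a unit in ℤ_13. Expand u iteratively via a_{v+i} = u_i mod 13, u_{i+1} = (u_i − a_{v+i})/13:
  u_0 = 2;  a_3 = 2;  u_1 = (u_0 − 2)/13 = 0
  u_1 = 0;  a_4 = 0;  u_2 = (u_1 − 0)/13 = 0
  u_2 = 0;  a_5 = 0;  u_3 = (u_2 − 0)/13 = 0
  u_3 = 0;  a_6 = 0;  u_4 = (u_3 − 0)/13 = 0
Digits: (0, 0, 0, 2, 0, 0, 0).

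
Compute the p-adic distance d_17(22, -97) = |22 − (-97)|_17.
d_17(22, -97) = 1/17

Step 1 — x − y = 22 − (-97) = 119. Step 2 — v_17(119) = 1 (factor: 119 = (17^1 · 7); the sign does not affect v_p). Step 3 — |x − y|_17 = 17^{-1} = 1/17.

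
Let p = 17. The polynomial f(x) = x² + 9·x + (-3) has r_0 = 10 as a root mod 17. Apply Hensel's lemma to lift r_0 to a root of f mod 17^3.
r_2 = 4787 (mod 4913)

Hensel: r_{i+1} = r_i − f(r_i)·(f′(r_i))^{-1} mod 17^{i+2}, f′(x) = 2x + 9. Iterate:
  r_0 = 10 (mod 17)
  r_1 = 163 (mod 289)
  r_2 = 4787 (mod 4913)
Final: r = 4787 satisfies f(r) ≡ 0 mod 17^3.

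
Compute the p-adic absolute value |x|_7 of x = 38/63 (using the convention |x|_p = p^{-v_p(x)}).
|38/63|_7 = 7

Step 1 — compute v_7(x) by factoring powers of 7 out of the numerator and denominator: v_7(38/63) = -1. Step 2 — apply |x|_p = p^{-v_p(x)} = 7^{1} = 7.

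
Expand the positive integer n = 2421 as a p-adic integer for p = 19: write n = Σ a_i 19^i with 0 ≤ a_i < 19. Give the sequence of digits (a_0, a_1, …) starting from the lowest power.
(a_0, a_1, …) = (8, 13, 6)

Repeated division by 19 gives the digits low-to-high: 2421 = 8 + 13·19^1 + 6·19^2. Digit sequence: (8, 13, 6).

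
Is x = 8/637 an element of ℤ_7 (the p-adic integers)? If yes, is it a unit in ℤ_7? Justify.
x ∉ ℤ_7 (v_7(x) = -2 < 0)

ℤ_7 = {x ∈ ℚ_7 : v_7(x) ≥ 0} and ℤ_7^× = {x ∈ ℤ_7 : v_7(x) = 0}. Here v_7(8/637) = v_7(num) − v_7(den) = -2; compare against these criteria.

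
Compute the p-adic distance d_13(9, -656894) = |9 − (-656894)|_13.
d_13(9, -656894) = 1/28561

Step 1 — x − y = 9 − (-656894) = 656903. Step 2 — v_13(656903) = 4 (factor: 656903 = (13^4 · 23); the sign does not affect v_p). Step 3 — |x − y|_13 = 13^{-4} = 1/28561.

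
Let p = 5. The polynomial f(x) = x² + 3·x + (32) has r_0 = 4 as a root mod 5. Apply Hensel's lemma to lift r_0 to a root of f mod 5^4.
r_3 = 69 (mod 625)

Hensel: r_{i+1} = r_i − f(r_i)·(f′(r_i))^{-1} mod 5^{i+2}, f′(x) = 2x + 3. Iterate:
  r_0 = 4 (mod 5)
  r_1 = 19 (mod 25)
  r_2 = 69 (mod 125)
  r_3 = 69 (mod 625)
Final: r = 69 satisfies f(r) ≡ 0 mod 5^4.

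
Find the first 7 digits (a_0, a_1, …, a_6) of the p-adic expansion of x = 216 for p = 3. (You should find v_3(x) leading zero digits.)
(a_0, …, a_6) = (0, 0, 0, 2, 2, 0, 0)

v_3(216) = 3, so a_0 = ... = a_2 = 0. Factor out: x = 3^3 · u with u = 8 a unit in ℤ_3. Expand u iteratively via a_{v+i} = u_i mod 3, u_{i+1} = (u_i − a_{v+i})/3:
  u_0 = 8;  a_3 = 2;  u_1 = (u_0 − 2)/3 = 2
  u_1 = 2;  a_4 = 2;  u_2 = (u_1 − 2)/3 = 0
  u_2 = 0;  a_5 = 0;  u_3 = (u_2 − 0)/3 = 0
  u_3 = 0;  a_6 = 0;  u_4 = (u_3 − 0)/3 = 0
Digits: (0, 0, 0, 2, 2, 0, 0).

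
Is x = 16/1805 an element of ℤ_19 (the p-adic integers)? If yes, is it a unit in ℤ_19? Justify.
x ∉ ℤ_19 (v_19(x) = -2 < 0)

ℤ_19 = {x ∈ ℚ_19 : v_19(x) ≥ 0} and ℤ_19^× = {x ∈ ℤ_19 : v_19(x) = 0}. Here v_19(16/1805) = v_19(num) − v_19(den) = -2; compare against these criteria.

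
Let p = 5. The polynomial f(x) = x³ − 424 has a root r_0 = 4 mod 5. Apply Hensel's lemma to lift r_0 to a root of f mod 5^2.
r_1 = 24 (mod 25)

Hensel: r_{i+1} = r_i − f(r_i)/f′(r_i) mod 5^{i+2}, where f′(x) = 3x². Iterate:
  r_0 = 4 (mod 5)
  r_1 = 24 (mod 25)
Final: r = 24 with f(r) ≡ 0 mod 5^2.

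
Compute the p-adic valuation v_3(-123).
v_3(-123) = 1

v_3(n) is the largest exponent k such that 3^k divides n. Factor out: -123 = -3^1 · 41. (Sign doesn't affect v_p.) So v_3(-123) = 1.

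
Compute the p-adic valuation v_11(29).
v_11(29) = 0

v_11(n) is the largest exponent k such that 11^k divides n. Factor out: 29 = 11^0 · 29. (Sign doesn't affect v_p.) So v_11(29) = 0.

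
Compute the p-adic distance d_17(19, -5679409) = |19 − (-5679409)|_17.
d_17(19, -5679409) = 1/1419857

Step 1 — x − y = 19 − (-5679409) = 5679428. Step 2 — v_17(5679428) = 5 (factor: 5679428 = (17^5 · 4); the sign does not affect v_p). Step 3 — |x − y|_17 = 17^{-5} = 1/1419857.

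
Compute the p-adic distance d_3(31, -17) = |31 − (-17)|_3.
d_3(31, -17) = 1/3

Step 1 — x − y = 31 − (-17) = 48. Step 2 — v_3(48) = 1 (factor: 48 = (3^1 · 16); the sign does not affect v_p). Step 3 — |x − y|_3 = 3^{-1} = 1/3.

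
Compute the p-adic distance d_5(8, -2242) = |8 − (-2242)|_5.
d_5(8, -2242) = 1/125

Step 1 — x − y = 8 − (-2242) = 2250. Step 2 — v_5(2250) = 3 (factor: 2250 = (5^3 · 18); the sign does not affect v_p). Step 3 — |x − y|_5 = 5^{-3} = 1/125.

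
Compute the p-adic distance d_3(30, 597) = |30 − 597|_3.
d_3(30, 597) = 1/81

Step 1 — x − y = 30 − 597 = -567. Step 2 — v_3(-567) = 4 (factor: -567 = −(3^4 · 7); the sign does not affect v_p). Step 3 — |x − y|_3 = 3^{-4} = 1/81.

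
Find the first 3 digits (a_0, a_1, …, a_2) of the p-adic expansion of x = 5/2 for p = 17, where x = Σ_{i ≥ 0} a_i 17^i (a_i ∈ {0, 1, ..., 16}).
(a_0, …, a_2) = (11, 8, 8)

v_17(5/2) = 0 (numerator and denominator both coprime to 17), so x ∈ ℤ_17^×. Compute digits iteratively via a_i = x_i mod 17, x_{i+1} = (x_i − a_i)/17, with x_0 = x:
  x_0 = 5/2;  a_0 = 11;  x_1 = (x_0 − 11)/17 = -1/2
  x_1 = -1/2;  a_1 = 8;  x_2 = (x_1 − 8)/17 = -1/2
  x_2 = -1/2;  a_2 = 8;  x_3 = (x_2 − 8)/17 = -1/2
Digits: (11, 8, 8).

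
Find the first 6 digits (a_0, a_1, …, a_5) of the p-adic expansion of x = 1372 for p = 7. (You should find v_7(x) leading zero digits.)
(a_0, …, a_5) = (0, 0, 0, 4, 0, 0)

v_7(1372) = 3, so a_0 = ... = a_2 = 0. Factor out: x = 7^3 · u with u = 4 a unit in ℤ_7. Expand u iteratively via a_{v+i} = u_i mod 7, u_{i+1} = (u_i − a_{v+i})/7:
  u_0 = 4;  a_3 = 4;  u_1 = (u_0 − 4)/7 = 0
  u_1 = 0;  a_4 = 0;  u_2 = (u_1 − 0)/7 = 0
  u_2 = 0;  a_5 = 0;  u_3 = (u_2 − 0)/7 = 0
Digits: (0, 0, 0, 4, 0, 0).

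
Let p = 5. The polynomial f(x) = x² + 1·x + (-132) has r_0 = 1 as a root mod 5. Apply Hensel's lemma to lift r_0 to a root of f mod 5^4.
r_3 = 11 (mod 625)

Hensel: r_{i+1} = r_i − f(r_i)·(f′(r_i))^{-1} mod 5^{i+2}, f′(x) = 2x + 1. Iterate:
  r_0 = 1 (mod 5)
  r_1 = 11 (mod 25)
  r_2 = 11 (mod 125)
  r_3 = 11 (mod 625)
Final: r = 11 satisfies f(r) ≡ 0 mod 5^4.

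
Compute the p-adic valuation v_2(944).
v_2(944) = 4

v_2(n) is the largest exponent k such that 2^k divides n. Factor out: 944 = 2^4 · 59. (Sign doesn't affect v_p.) So v_2(944) = 4.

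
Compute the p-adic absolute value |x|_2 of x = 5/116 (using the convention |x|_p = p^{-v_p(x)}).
|5/116|_2 = 4

Step 1 — compute v_2(x) by factoring powers of 2 out of the numerator and denominator: v_2(5/116) = -2. Step 2 — apply |x|_p = p^{-v_p(x)} = 2^{2} = 4.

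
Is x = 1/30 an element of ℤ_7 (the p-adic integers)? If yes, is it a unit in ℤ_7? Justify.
x ∈ ℤ_7^× (unit); v_7(x) = 0

ℤ_7 = {x ∈ ℚ_7 : v_7(x) ≥ 0} and ℤ_7^× = {x ∈ ℤ_7 : v_7(x) = 0}. Here v_7(1/30) = v_7(num) − v_7(den) = 0; compare against these criteria.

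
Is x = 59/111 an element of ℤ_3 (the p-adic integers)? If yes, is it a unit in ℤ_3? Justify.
x ∉ ℤ_3 (v_3(x) = -1 < 0)

ℤ_3 = {x ∈ ℚ_3 : v_3(x) ≥ 0} and ℤ_3^× = {x ∈ ℤ_3 : v_3(x) = 0}. Here v_3(59/111) = v_3(num) − v_3(den) = -1; compare against these criteria.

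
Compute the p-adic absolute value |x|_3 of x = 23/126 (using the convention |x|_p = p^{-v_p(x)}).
|23/126|_3 = 9

Step 1 — compute v_3(x) by factoring powers of 3 out of the numerator and denominator: v_3(23/126) = -2. Step 2 — apply |x|_p = p^{-v_p(x)} = 3^{2} = 9.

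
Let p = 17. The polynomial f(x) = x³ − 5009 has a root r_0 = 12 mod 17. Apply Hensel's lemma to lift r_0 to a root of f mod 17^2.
r_1 = 233 (mod 289)

Hensel: r_{i+1} = r_i − f(r_i)/f′(r_i) mod 17^{i+2}, where f′(x) = 3x². Iterate:
  r_0 = 12 (mod 17)
  r_1 = 233 (mod 289)
Final: r = 233 with f(r) ≡ 0 mod 17^2.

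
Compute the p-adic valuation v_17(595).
v_17(595) = 1

v_17(n) is the largest exponent k such that 17^k divides n. Factor out: 595 = 17^1 · 35. (Sign doesn't affect v_p.) So v_17(595) = 1.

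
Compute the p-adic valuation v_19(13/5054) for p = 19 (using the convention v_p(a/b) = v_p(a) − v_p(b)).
v_19(13/5054) = -2

Factor powers of 19 from the numerator and denominator of the reduced fraction: 13 = 19^0 · 13 and 5054 = 19^2 · 14. Apply v_p(a/b) = v_p(a) − v_p(b): v_19(13/5054) = 0 − 2 = -2.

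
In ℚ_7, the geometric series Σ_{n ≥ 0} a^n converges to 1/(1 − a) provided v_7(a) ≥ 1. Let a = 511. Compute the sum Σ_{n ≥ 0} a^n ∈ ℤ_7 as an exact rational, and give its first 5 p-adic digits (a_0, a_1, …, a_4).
Σ a^n = 1/(1 − a) = -1/510;  first 5 digits = (1, 3, 5, 5, 1)

v_7(a) = 1 ≥ 1, so the series converges in ℤ_7 to 1/(1 − a) = 1/(1 − 511) = -1/510. Expand this rational in ℤ_7: compute digits iteratively via d_i = x_i mod 7, x_{i+1} = (x_i − d_i)/7. The first 5 digits are (1, 3, 5, 5, 1).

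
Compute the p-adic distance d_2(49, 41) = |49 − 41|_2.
d_2(49, 41) = 1/8

Step 1 — x − y = 49 − 41 = 8. Step 2 — v_2(8) = 3 (factor: 8 = (2^3 · 1); the sign does not affect v_p). Step 3 — |x − y|_2 = 2^{-3} = 1/8.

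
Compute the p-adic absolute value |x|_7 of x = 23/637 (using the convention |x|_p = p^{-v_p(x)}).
|23/637|_7 = 49

Step 1 — compute v_7(x) by factoring powers of 7 out of the numerator and denominator: v_7(23/637) = -2. Step 2 — apply |x|_p = p^{-v_p(x)} = 7^{2} = 49.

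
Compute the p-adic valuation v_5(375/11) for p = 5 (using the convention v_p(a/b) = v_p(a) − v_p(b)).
v_5(375/11) = 3

Factor powers of 5 from the numerator and denominator of the reduced fraction: 375 = 5^3 · 3 and 11 = 5^0 · 11. Apply v_p(a/b) = v_p(a) − v_p(b): v_5(375/11) = 3 − 0 = 3.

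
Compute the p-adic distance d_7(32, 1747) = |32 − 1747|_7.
d_7(32, 1747) = 1/343

Step 1 — x − y = 32 − 1747 = -1715. Step 2 — v_7(-1715) = 3 (factor: -1715 = −(7^3 · 5); the sign does not affect v_p). Step 3 — |x − y|_7 = 7^{-3} = 1/343.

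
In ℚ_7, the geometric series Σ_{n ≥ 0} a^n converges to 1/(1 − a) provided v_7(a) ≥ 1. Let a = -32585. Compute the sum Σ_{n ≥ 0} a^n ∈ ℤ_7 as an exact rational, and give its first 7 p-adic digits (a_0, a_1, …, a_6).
Σ a^n = 1/(1 − a) = 1/32586;  first 7 digits = (1, 0, 0, 3, 0, 5, 1)

v_7(a) = 3 ≥ 1, so the series converges in ℤ_7 to 1/(1 − a) = 1/(1 − (-32585)) = 1/32586. Expand this rational in ℤ_7: compute digits iteratively via d_i = x_i mod 7, x_{i+1} = (x_i − d_i)/7. The first 7 digits are (1, 0, 0, 3, 0, 5, 1).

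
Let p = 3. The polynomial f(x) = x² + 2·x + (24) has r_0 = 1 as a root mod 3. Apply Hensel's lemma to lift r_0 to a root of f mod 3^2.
r_1 = 1 (mod 9)

Hensel: r_{i+1} = r_i − f(r_i)·(f′(r_i))^{-1} mod 3^{i+2}, f′(x) = 2x + 2. Iterate:
  r_0 = 1 (mod 3)
  r_1 = 1 (mod 9)
Final: r = 1 satisfies f(r) ≡ 0 mod 3^2.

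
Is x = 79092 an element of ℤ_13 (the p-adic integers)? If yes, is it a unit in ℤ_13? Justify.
x ∈ ℤ_13 but not a unit; v_13(x) = 3 > 0

ℤ_13 = {x ∈ ℚ_13 : v_13(x) ≥ 0} and ℤ_13^× = {x ∈ ℤ_13 : v_13(x) = 0}. Here v_13(79092) = v_13(num) − v_13(den) = 3; compare against these criteria.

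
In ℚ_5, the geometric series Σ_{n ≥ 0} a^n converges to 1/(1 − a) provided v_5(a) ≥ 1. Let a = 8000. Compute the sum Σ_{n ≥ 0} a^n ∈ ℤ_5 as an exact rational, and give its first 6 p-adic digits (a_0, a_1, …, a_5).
Σ a^n = 1/(1 − a) = -1/7999;  first 6 digits = (1, 0, 0, 4, 2, 2)

v_5(a) = 3 ≥ 1, so the series converges in ℤ_5 to 1/(1 − a) = 1/(1 − 8000) = -1/7999. Expand this rational in ℤ_5: compute digits iteratively via d_i = x_i mod 5, x_{i+1} = (x_i − d_i)/5. The first 6 digits are (1, 0, 0, 4, 2, 2).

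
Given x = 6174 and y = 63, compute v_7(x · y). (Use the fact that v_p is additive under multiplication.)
v_7(388962) = 4

v_p(x) = 3 (factor: 6174 = 7^3 · 18); v_p(y) = 1 (factor: 63 = 7^1 · 9). Additivity: v_p(xy) = v_p(x) + v_p(y) = 3 + 1 = 4. (Direct check: xy = 388962 = 7^4 · (162).)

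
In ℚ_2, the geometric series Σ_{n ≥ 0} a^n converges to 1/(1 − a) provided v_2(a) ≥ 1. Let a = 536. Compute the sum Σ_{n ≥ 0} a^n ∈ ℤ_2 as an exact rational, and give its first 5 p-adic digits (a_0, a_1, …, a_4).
Σ a^n = 1/(1 − a) = -1/535;  first 5 digits = (1, 0, 0, 1, 1)

v_2(a) = 3 ≥ 1, so the series converges in ℤ_2 to 1/(1 − a) = 1/(1 − 536) = -1/535. Expand this rational in ℤ_2: compute digits iteratively via d_i = x_i mod 2, x_{i+1} = (x_i − d_i)/2. The first 5 digits are (1, 0, 0, 1, 1).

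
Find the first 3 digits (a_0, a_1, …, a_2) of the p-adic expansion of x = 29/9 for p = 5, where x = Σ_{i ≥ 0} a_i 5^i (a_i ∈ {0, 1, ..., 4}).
(a_0, …, a_2) = (1, 1, 1)

v_5(29/9) = 0 (numerator and denominator both coprime to 5), so x ∈ ℤ_5^×. Compute digits iteratively via a_i = x_i mod 5, x_{i+1} = (x_i − a_i)/5, with x_0 = x:
  x_0 = 29/9;  a_0 = 1;  x_1 = (x_0 − 1)/5 = 4/9
  x_1 = 4/9;  a_1 = 1;  x_2 = (x_1 − 1)/5 = -1/9
  x_2 = -1/9;  a_2 = 1;  x_3 = (x_2 − 1)/5 = -2/9
Digits: (1, 1, 1).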